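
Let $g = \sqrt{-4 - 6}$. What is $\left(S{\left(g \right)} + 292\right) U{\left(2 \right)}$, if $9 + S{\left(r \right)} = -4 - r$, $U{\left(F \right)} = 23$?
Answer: $6417 - 23 i \sqrt{10} \approx 6417.0 - 72.732 i$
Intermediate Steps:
$g = i \sqrt{10}$ ($g = \sqrt{-10} = i \sqrt{10} \approx 3.1623 i$)
$S{\left(r \right)} = -13 - r$ ($S{\left(r \right)} = -9 - \left(4 + r\right) = -13 - r$)
$\left(S{\left(g \right)} + 292\right) U{\left(2 \right)} = \left(\left(-13 - i \sqrt{10}\right) + 292\right) 23 = \left(279 - i \sqrt{10}\right) 23 = 6417 - 23 i \sqrt{10}$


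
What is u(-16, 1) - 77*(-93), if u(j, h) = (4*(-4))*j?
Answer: 7417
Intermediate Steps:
u(j, h) = -16*j
u(-16, 1) - 77*(-93) = -16*(-16) - 77*(-93) = 256 + 7161 = 7417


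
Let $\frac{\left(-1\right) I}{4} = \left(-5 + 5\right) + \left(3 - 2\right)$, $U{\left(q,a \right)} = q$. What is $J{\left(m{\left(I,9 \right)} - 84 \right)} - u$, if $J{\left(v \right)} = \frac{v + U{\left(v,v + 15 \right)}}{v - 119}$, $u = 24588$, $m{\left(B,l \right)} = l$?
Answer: $- \frac{2384961}{97} \approx -24587.0$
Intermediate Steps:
$I = -4$ ($I = - 4 \left(\left(-5 + 5\right) + \left(3 - 2\right)\right) = - 4 \left(0 + 1\right) = \left(-4\right) 1 = -4$)
$J{\left(v \right)} = \frac{2 v}{-119 + v}$ ($J{\left(v \right)} = \frac{v + v}{v - 119} = \frac{2 v}{-119 + v}$)
$J{\left(m{\left(I,9 \right)} - 84 \right)} - u = \frac{2 \left(9 - 84\right)}{-119 + \left(9 - 84\right)} - 24588 = 2 \left(-75\right) \frac{1}{-119 - 75} - 24588 = 2 \left(-75\right) \frac{1}{-194} - 24588 = 2 \left(-75\right) \left(- \frac{1}{194}\right) - 24588 = \frac{75}{97} - 24588 = - \frac{2384961}{97}$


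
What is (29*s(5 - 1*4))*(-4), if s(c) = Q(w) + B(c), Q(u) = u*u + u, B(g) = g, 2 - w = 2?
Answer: -116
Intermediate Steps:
w = 0 (w = 2 - 1*2 = 2 - 2 = 0)
Q(u) = u + u**2 (Q(u) = u**2 + u = u + u**2)
s(c) = c (s(c) = 0*(1 + 0) + c = 0*1 + c = 0 + c = c)
(29*s(5 - 1*4))*(-4) = (29*(5 - 1*4))*(-4) = (29*(5 - 4))*(-4) = (29*1)*(-4) = 29*(-4) = -116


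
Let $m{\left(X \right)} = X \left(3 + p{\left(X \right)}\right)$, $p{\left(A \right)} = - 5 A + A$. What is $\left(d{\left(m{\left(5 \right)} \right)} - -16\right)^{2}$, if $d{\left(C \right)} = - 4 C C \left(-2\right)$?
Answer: $3342689856$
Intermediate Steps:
$p{\left(A \right)} = - 4 A$
$m{\left(X \right)} = X \left(3 - 4 X\right)$
$d{\left(C \right)} = 8 C^{2}$ ($d{\left(C \right)} = - 4 C^{2} \left(-2\right) = 8 C^{2}$)
$\left(d{\left(m{\left(5 \right)} \right)} - -16\right)^{2} = \left(8 \left(5 \left(3 - 20\right)\right)^{2} - -16\right)^{2} = \left(8 \left(5 \left(3 - 20\right)\right)^{2} + \left(-56 + 72\right)\right)^{2} = \left(8 \left(5 \left(-17\right)\right)^{2} + 16\right)^{2} = \left(8 \left(-85\right)^{2} + 16\right)^{2} = \left(8 \cdot 7225 + 16\right)^{2} = \left(57800 + 16\right)^{2} = 57816^{2} = 3342689856$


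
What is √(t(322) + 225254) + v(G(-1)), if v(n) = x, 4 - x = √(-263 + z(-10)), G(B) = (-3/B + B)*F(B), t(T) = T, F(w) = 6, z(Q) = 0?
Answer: 4 + 6*√6266 - I*√263 ≈ 478.95 - 16.217*I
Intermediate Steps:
G(B) = -18/B + 6*B (G(B) = (-3/B + B)*6 = (B - 3/B)*6 = -18/B + 6*B)
x = 4 - I*√263 (x = 4 - √(-263 + 0) = 4 - √(-263) = 4 - I*√263 ≈ 4.0 - 16.217*I)
v(n) = 4 - I*√263
√(t(322) + 225254) + v(G(-1)) = √(322 + 225254) + (4 - I*√263) = √225576 + (4 - I*√263) = 6*√6266 + (4 - I*√263) = 4 + 6*√6266 - I*√263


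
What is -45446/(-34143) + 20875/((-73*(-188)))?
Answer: 1336436029/468578532 ≈ 2.8521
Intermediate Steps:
-45446/(-34143) + 20875/((-73*(-188))) = -45446*(-1/34143) + 20875/13724 = 45446/34143 + 20875*(1/13724) = 45446/34143 + 20875/13724 = 1336436029/468578532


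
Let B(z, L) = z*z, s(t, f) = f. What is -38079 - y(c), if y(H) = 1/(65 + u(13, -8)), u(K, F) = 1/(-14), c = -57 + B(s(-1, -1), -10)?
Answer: -34613825/909 ≈ -38079.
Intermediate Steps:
B(z, L) = z²
c = -56 (c = -57 + (-1)² = -57 + 1 = -56)
u(K, F) = -1/14
y(H) = 14/909 (y(H) = 1/(65 - 1/14) = 1/(909/14) = 14/909)
-38079 - y(c) = -38079 - 1*14/909 = -38079 - 14/909 = -34613825/909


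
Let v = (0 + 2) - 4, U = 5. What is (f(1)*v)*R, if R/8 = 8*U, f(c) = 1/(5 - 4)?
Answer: -640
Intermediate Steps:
f(c) = 1 (f(c) = 1/1 = 1)
R = 320 (R = 8*(8*5) = 8*40 = 320)
v = -2 (v = 2 - 4 = -2)
(f(1)*v)*R = (1*(-2))*320 = -2*320 = -640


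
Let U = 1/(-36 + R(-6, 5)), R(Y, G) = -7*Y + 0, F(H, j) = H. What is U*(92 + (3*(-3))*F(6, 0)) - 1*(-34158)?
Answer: 102493/3 ≈ 34164.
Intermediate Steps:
R(Y, G) = -7*Y
U = ⅙ (U = 1/(-36 - 7*(-6)) = 1/(-36 + 42) = 1/6 = ⅙ ≈ 0.16667)
U*(92 + (3*(-3))*F(6, 0)) - 1*(-34158) = (92 + (3*(-3))*6)/6 - 1*(-34158) = (92 - 9*6)/6 + 34158 = (92 - 54)/6 + 34158 = (⅙)*38 + 34158 = 19/3 + 34158 = 102493/3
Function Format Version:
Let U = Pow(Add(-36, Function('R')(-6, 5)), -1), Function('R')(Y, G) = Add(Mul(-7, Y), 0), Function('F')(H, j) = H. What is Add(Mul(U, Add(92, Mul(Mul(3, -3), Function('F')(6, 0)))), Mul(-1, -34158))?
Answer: Rational(102493, 3) ≈ 34164.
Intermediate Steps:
Function('R')(Y, G) = Mul(-7, Y)
U = Rational(1, 6) (U = Pow(Add(-36, Mul(-7, -6)), -1) = Pow(Add(-36, 42), -1) = Pow(6, -1) = Rational(1, 6) ≈ 0.16667)
Add(Mul(U, Add(92, Mul(Mul(3, -3), Function('F')(6, 0)))), Mul(-1, -34158)) = Add(Mul(Rational(1, 6), Add(92, Mul(Mul(3, -3), 6))), Mul(-1, -34158)) = Add(Mul(Rational(1, 6), Add(92, Mul(-9, 6))), 34158) = Add(Mul(Rational(1, 6), Add(92, -54)), 34158) = Add(Mul(Rational(1, 6), 38), 34158) = Add(Rational(19, 3), 34158) = Rational(102493, 3)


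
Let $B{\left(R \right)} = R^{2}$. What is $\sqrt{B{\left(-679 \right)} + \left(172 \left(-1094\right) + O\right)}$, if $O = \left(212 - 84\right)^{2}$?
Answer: $\sqrt{289257} \approx 537.83$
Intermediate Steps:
$O = 16384$ ($O = 128^{2} = 16384$)
$\sqrt{B{\left(-679 \right)} + \left(172 \left(-1094\right) + O\right)} = \sqrt{\left(-679\right)^{2} + \left(172 \left(-1094\right) + 16384\right)} = \sqrt{461041 + \left(-188168 + 16384\right)} = \sqrt{461041 - 171784} = \sqrt{289257}$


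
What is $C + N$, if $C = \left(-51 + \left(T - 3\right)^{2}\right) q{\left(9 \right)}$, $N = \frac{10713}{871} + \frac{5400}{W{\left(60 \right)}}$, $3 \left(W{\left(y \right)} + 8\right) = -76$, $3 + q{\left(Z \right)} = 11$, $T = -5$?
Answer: $- \frac{39805}{871} \approx -45.7$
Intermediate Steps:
$q{\left(Z \right)} = 8$ ($q{\left(Z \right)} = -3 + 11 = 8$)
$W{\left(y \right)} = - \frac{100}{3}$ ($W{\left(y \right)} = -8 + \frac{1}{3} \left(-76\right) = -8 - \frac{76}{3} = - \frac{100}{3}$)
$N = - \frac{130389}{871}$ ($N = \frac{10713}{871} + \frac{5400}{- \frac{100}{3}} = 10713 \cdot \frac{1}{871} + 5400 \left(- \frac{3}{100}\right) = \frac{10713}{871} - 162 = - \frac{130389}{871} \approx -149.7$)
$C = 104$ ($C = \left(-51 + \left(-5 - 3\right)^{2}\right) 8 = \left(-51 + \left(-8\right)^{2}\right) 8 = \left(-51 + 64\right) 8 = 13 \cdot 8 = 104$)
$C + N = 104 - \frac{130389}{871} = - \frac{39805}{871}$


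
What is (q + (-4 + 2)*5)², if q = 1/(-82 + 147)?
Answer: 421201/4225 ≈ 99.693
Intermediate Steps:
q = 1/65 ≈ 0.015385
(q + (-4 + 2)*5)² = (1/65 + (-4 + 2)*5)² = (1/65 - 2*5)² = (1/65 - 10)² = (-649/65)² = 421201/4225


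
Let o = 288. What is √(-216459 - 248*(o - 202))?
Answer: I*√237787 ≈ 487.63*I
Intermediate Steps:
√(-216459 - 248*(o - 202)) = √(-216459 - 248*(288 - 202)) = √(-216459 - 248*86) = √(-216459 - 21328) = √(-237787) = I*√237787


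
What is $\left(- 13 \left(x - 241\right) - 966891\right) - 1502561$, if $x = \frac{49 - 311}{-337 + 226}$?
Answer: $- \frac{273764815}{111} \approx -2.4663 \cdot 10^{6}$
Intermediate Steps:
$x = \frac{262}{111}$ ($x = - \frac{262}{-111} = \left(-262\right) \left(- \frac{1}{111}\right) = \frac{262}{111} \approx 2.3604$)
$\left(- 13 \left(x - 241\right) - 966891\right) - 1502561 = \left(- 13 \left(\frac{262}{111} - 241\right) - 966891\right) - 1502561 = \left(\left(-13\right) \left(- \frac{26489}{111}\right) - 966891\right) - 1502561 = \left(\frac{344357}{111} - 966891\right) - 1502561 = - \frac{106980544}{111} - 1502561 = - \frac{273764815}{111}$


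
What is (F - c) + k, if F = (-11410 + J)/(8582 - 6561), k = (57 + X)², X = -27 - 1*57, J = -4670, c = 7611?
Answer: -13924602/2021 ≈ -6890.0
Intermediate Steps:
X = -84 (X = -27 - 57 = -84)
k = 729 (k = (57 - 84)² = (-27)² = 729)
F = -16080/2021 (F = (-11410 - 4670)/(8582 - 6561) = -16080/2021 ≈ -7.9565)
(F - c) + k = (-16080/2021 - 1*7611) + 729 = (-16080/2021 - 7611) + 729 = -15397911/2021 + 729 = -13924602/2021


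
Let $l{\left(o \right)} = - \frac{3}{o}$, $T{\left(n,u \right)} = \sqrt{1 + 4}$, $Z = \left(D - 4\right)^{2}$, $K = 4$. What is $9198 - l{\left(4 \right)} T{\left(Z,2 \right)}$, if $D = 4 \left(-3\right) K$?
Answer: $9198 + \frac{3 \sqrt{5}}{4} \approx 9199.7$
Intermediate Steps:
$D = -48$ ($D = 4 \left(-3\right) 4 = \left(-12\right) 4 = -48$)
$Z = 2704$ ($Z = \left(-48 - 4\right)^{2} = \left(-52\right)^{2} = 2704$)
$T{\left(n,u \right)} = \sqrt{5}$
$9198 - l{\left(4 \right)} T{\left(Z,2 \right)} = 9198 - - \frac{3}{4} \sqrt{5} = 9198 - \left(-3\right) \frac{1}{4} \sqrt{5} = 9198 - - \frac{3 \sqrt{5}}{4} = 9198 + \frac{3 \sqrt{5}}{4}$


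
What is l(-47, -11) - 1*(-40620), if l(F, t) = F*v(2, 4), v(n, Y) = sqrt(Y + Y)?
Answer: 40620 - 94*sqrt(2) ≈ 40487.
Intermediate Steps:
v(n, Y) = sqrt(2)*sqrt(Y) (v(n, Y) = sqrt(2*Y) = sqrt(2)*sqrt(Y))
l(F, t) = 2*F*sqrt(2) (l(F, t) = F*(sqrt(2)*sqrt(4)) = F*(sqrt(2)*2) = F*(2*sqrt(2)) = 2*F*sqrt(2))
l(-47, -11) - 1*(-40620) = 2*(-47)*sqrt(2) - 1*(-40620) = -94*sqrt(2) + 40620 = 40620 - 94*sqrt(2)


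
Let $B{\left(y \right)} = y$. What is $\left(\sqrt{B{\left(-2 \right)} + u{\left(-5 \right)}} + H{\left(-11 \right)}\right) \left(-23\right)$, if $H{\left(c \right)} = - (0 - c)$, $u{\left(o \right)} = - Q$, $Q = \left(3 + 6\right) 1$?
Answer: $253 - 23 i \sqrt{11} \approx 253.0 - 76.282 i$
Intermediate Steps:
$Q = 9$ ($Q = 9 \cdot 1 = 9$)
$u{\left(o \right)} = -9$ ($u{\left(o \right)} = \left(-1\right) 9 = -9$)
$H{\left(c \right)} = c$ ($H{\left(c \right)} = - \left(-1\right) c = c$)
$\left(\sqrt{B{\left(-2 \right)} + u{\left(-5 \right)}} + H{\left(-11 \right)}\right) \left(-23\right) = \left(\sqrt{-2 - 9} - 11\right) \left(-23\right) = \left(\sqrt{-11} - 11\right) \left(-23\right) = \left(i \sqrt{11} - 11\right) \left(-23\right) = \left(-11 + i \sqrt{11}\right) \left(-23\right) = 253 - 23 i \sqrt{11}$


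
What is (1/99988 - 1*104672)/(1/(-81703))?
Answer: 855099017321305/99988 ≈ 8.5520e+9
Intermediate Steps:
(1/99988 - 1*104672)/(1/(-81703)) = (1/99988 - 104672)/(-1/81703) = -10465943935/99988*(-81703) = 855099017321305/99988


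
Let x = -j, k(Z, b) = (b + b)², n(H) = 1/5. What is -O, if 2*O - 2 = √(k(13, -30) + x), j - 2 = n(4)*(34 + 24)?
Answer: -1 - √22415/5 ≈ -30.943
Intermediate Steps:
n(H) = ⅕
k(Z, b) = 4*b² (k(Z, b) = (2*b)² = 4*b²)
j = 68/5 (j = 2 + (34 + 24)/5 = 2 + (⅕)*58 = 2 + 58/5 = 68/5 ≈ 13.600)
x = -68/5 (x = -1*68/5 = -68/5 ≈ -13.600)
O = 1 + √22415/5 (O = 1 + √(4*(-30)² - 68/5)/2 = 1 + √(4*900 - 68/5)/2 = 1 + √(3600 - 68/5)/2 = 1 + √(17932/5)/2 = 1 + (2*√22415/5)/2 = 1 + √22415/5 ≈ 30.943)
-O = -(1 + √22415/5) = -1 - √22415/5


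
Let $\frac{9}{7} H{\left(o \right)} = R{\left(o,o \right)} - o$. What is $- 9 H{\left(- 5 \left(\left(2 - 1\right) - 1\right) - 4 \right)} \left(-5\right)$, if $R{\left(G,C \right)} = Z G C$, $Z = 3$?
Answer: $1820$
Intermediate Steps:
$R{\left(G,C \right)} = 3 C G$ ($R{\left(G,C \right)} = 3 G C = 3 C G$)
$H{\left(o \right)} = - \frac{7 o}{9} + \frac{7 o^{2}}{3}$ ($H{\left(o \right)} = \frac{7 \left(3 o o - o\right)}{9} = \frac{7 \left(3 o^{2} - o\right)}{9} = \frac{7 \left(- o + 3 o^{2}\right)}{9} = - \frac{7 o}{9} + \frac{7 o^{2}}{3}$)
$- 9 H{\left(- 5 \left(\left(2 - 1\right) - 1\right) - 4 \right)} \left(-5\right) = - 9 \frac{7 \left(- 5 \left(\left(2 - 1\right) - 1\right) - 4\right) \left(-1 + 3 \left(- 5 \left(\left(2 - 1\right) - 1\right) - 4\right)\right)}{9} \left(-5\right) = - 9 \frac{7 \left(- 5 \left(1 - 1\right) - 4\right) \left(-1 + 3 \left(- 5 \left(1 - 1\right) - 4\right)\right)}{9} \left(-5\right) = - 9 \frac{7 \left(\left(-5\right) 0 - 4\right) \left(-1 + 3 \left(\left(-5\right) 0 - 4\right)\right)}{9} \left(-5\right) = - 9 \frac{7 \left(0 - 4\right) \left(-1 + 3 \left(0 - 4\right)\right)}{9} \left(-5\right) = - 9 \cdot \frac{7}{9} \left(-4\right) \left(-1 + 3 \left(-4\right)\right) \left(-5\right) = - 9 \cdot \frac{7}{9} \left(-4\right) \left(-1 - 12\right) \left(-5\right) = - 9 \cdot \frac{7}{9} \left(-4\right) \left(-13\right) \left(-5\right) = \left(-9\right) \frac{364}{9} \left(-5\right) = \left(-364\right) \left(-5\right) = 1820$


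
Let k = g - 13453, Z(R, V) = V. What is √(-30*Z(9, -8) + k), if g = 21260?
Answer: √8047 ≈ 89.705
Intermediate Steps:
k = 7807 (k = 21260 - 13453 = 7807)
√(-30*Z(9, -8) + k) = √(-30*(-8) + 7807) = √(240 + 7807) = √8047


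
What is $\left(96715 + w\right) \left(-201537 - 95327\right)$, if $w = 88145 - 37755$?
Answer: $-43670178720$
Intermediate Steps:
$w = 50390$
$\left(96715 + w\right) \left(-201537 - 95327\right) = \left(96715 + 50390\right) \left(-201537 - 95327\right) = 147105 \left(-296864\right) = -43670178720$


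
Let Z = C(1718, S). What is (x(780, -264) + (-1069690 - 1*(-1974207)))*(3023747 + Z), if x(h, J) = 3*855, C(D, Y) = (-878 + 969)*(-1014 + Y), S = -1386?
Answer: 2544679767454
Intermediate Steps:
C(D, Y) = -92274 + 91*Y (C(D, Y) = 91*(-1014 + Y) = -92274 + 91*Y)
x(h, J) = 2565
Z = -218400 (Z = -92274 + 91*(-1386) = -92274 - 126126 = -218400)
(x(780, -264) + (-1069690 - 1*(-1974207)))*(3023747 + Z) = (2565 + (-1069690 - 1*(-1974207)))*(3023747 - 218400) = (2565 + (-1069690 + 1974207))*2805347 = (2565 + 904517)*2805347 = 907082*2805347 = 2544679767454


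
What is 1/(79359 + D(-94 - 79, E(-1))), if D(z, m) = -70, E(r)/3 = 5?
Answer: 1/79289 ≈ 1.2612e-5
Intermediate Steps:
E(r) = 15 (E(r) = 3*5 = 15)
1/(79359 + D(-94 - 79, E(-1))) = 1/(79359 - 70) = 1/79289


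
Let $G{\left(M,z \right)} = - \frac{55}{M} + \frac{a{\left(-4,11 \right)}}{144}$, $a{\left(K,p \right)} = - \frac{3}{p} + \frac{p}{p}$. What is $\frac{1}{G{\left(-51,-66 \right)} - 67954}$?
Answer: $- \frac{3366}{228729517} \approx -1.4716 \cdot 10^{-5}$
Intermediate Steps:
$a{\left(K,p \right)} = 1 - \frac{3}{p}$ ($a{\left(K,p \right)} = - \frac{3}{p} + 1 = 1 - \frac{3}{p}$)
$G{\left(M,z \right)} = \frac{1}{198} - \frac{55}{M}$ ($G{\left(M,z \right)} = - \frac{55}{M} + \frac{\frac{1}{11} \left(-3 + 11\right)}{144} = - \frac{55}{M} + \frac{1}{11} \cdot 8 \cdot \frac{1}{144} = - \frac{55}{M} + \frac{8}{11} \cdot \frac{1}{144} = - \frac{55}{M} + \frac{1}{198} = \frac{1}{198} - \frac{55}{M}$)
$\frac{1}{G{\left(-51,-66 \right)} - 67954} = \frac{1}{\frac{-10890 - 51}{198 \left(-51\right)} - 67954} = \frac{1}{\frac{1}{198} \left(- \frac{1}{51}\right) \left(-10941\right) - 67954} = \frac{1}{\frac{3647}{3366} - 67954} = \frac{1}{- \frac{228729517}{3366}} = - \frac{3366}{228729517}$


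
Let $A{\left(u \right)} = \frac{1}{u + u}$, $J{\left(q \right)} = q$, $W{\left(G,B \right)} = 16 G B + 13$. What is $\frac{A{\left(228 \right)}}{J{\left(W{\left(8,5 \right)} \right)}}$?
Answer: $\frac{1}{297768} \approx 3.3583 \cdot 10^{-6}$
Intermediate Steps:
$W{\left(G,B \right)} = 13 + 16 B G$ ($W{\left(G,B \right)} = 16 B G + 13 = 13 + 16 B G$)
$A{\left(u \right)} = \frac{1}{2 u}$
$\frac{A{\left(228 \right)}}{J{\left(W{\left(8,5 \right)} \right)}} = \frac{\frac{1}{2} \cdot \frac{1}{228}}{13 + 16 \cdot 5 \cdot 8} = \frac{\frac{1}{2} \cdot \frac{1}{228}}{13 + 640} = \frac{1}{456 \cdot 653} = \frac{1}{456} \cdot \frac{1}{653} = \frac{1}{297768}$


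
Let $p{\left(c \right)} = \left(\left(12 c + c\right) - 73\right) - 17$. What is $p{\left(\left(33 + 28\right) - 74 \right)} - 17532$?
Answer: $-17791$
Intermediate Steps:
$p{\left(c \right)} = -90 + 13 c$ ($p{\left(c \right)} = \left(13 c - 73\right) - 17 = \left(-73 + 13 c\right) - 17 = -90 + 13 c$)
$p{\left(\left(33 + 28\right) - 74 \right)} - 17532 = \left(-90 + 13 \left(\left(33 + 28\right) - 74\right)\right) - 17532 = \left(-90 + 13 \left(61 - 74\right)\right) - 17532 = \left(-90 + 13 \left(-13\right)\right) - 17532 = \left(-90 - 169\right) - 17532 = -259 - 17532 = -17791$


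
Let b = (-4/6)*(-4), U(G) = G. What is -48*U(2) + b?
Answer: -280/3 ≈ -93.333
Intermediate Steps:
b = 8/3 (b = ((⅙)*(-4))*(-4) = -⅔*(-4) = 8/3 ≈ 2.6667)
-48*U(2) + b = -48*2 + 8/3 = -96 + 8/3 = -280/3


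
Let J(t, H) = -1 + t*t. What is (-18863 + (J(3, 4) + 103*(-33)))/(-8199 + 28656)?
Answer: -7418/6819 ≈ -1.0878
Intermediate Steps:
J(t, H) = -1 + t**2
(-18863 + (J(3, 4) + 103*(-33)))/(-8199 + 28656) = (-18863 + ((-1 + 3**2) + 103*(-33)))/(-8199 + 28656) = (-18863 + ((-1 + 9) - 3399))/20457 = (-18863 + (8 - 3399))*(1/20457) = (-18863 - 3391)*(1/20457) = -22254*1/20457 = -7418/6819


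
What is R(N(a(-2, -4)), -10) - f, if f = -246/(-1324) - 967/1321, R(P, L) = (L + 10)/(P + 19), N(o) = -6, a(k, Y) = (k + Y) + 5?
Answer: 477671/874502 ≈ 0.54622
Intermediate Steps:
a(k, Y) = 5 + Y + k (a(k, Y) = (Y + k) + 5 = 5 + Y + k)
R(P, L) = (10 + L)/(19 + P)
f = -477671/874502 (f = -246*(-1/1324) - 967*1/1321 = 123/662 - 967/1321 = -477671/874502 ≈ -0.54622)
R(N(a(-2, -4)), -10) - f = (10 - 10)/(19 - 6) - 1*(-477671/874502) = 0/13 + 477671/874502 = (1/13)*0 + 477671/874502 = 0 + 477671/874502 = 477671/874502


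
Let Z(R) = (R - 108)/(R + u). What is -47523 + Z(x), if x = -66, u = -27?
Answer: -1473155/31 ≈ -47521.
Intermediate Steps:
Z(R) = (-108 + R)/(-27 + R) (Z(R) = (R - 108)/(R - 27) = (-108 + R)/(-27 + R))
-47523 + Z(x) = -47523 + (-108 - 66)/(-27 - 66) = -47523 - 174/(-93) = -47523 - 1/93*(-174) = -47523 + 58/31 = -1473155/31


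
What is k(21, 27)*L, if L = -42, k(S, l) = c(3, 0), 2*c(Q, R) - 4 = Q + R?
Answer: -147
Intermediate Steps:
c(Q, R) = 2 + Q/2 + R/2 (c(Q, R) = 2 + (Q + R)/2 = 2 + (Q/2 + R/2) = 2 + Q/2 + R/2)
k(S, l) = 7/2 (k(S, l) = 2 + (½)*3 + (½)*0 = 2 + 3/2 + 0 = 7/2)
k(21, 27)*L = (7/2)*(-42) = -147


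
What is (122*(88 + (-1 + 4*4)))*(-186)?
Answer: -2337276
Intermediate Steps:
(122*(88 + (-1 + 4*4)))*(-186) = (122*(88 + (-1 + 16)))*(-186) = (122*(88 + 15))*(-186) = (122*103)*(-186) = 12566*(-186) = -2337276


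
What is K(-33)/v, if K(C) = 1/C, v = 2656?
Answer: -1/87648 ≈ -1.1409e-5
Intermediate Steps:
K(-33)/v = 1/(-33*2656) = -1/33*1/2656 = -1/87648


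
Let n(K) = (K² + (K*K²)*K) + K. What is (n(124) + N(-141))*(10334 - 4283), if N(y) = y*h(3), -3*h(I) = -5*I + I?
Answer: 1430676123912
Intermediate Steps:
h(I) = 4*I/3 (h(I) = -(-5*I + I)/3 = -(-4)*I/3 = 4*I/3)
N(y) = 4*y (N(y) = y*((4/3)*3) = y*4 = 4*y)
n(K) = K + K² + K⁴ (n(K) = (K² + K³*K) + K = (K² + K⁴) + K = K + K² + K⁴)
(n(124) + N(-141))*(10334 - 4283) = (124*(1 + 124 + 124³) + 4*(-141))*(10334 - 4283) = (124*(1 + 124 + 1906624) - 564)*6051 = (124*1906749 - 564)*6051 = (236436876 - 564)*6051 = 236436312*6051 = 1430676123912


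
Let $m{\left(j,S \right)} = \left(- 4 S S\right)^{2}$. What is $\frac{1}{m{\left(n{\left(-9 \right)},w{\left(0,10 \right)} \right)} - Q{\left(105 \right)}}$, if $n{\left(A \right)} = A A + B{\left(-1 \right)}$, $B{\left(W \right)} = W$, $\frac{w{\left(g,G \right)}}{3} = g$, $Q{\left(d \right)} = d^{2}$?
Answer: $- \frac{1}{11025} \approx -9.0703 \cdot 10^{-5}$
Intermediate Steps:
$w{\left(g,G \right)} = 3 g$
$n{\left(A \right)} = -1 + A^{2}$ ($n{\left(A \right)} = A A - 1 = A^{2} - 1 = -1 + A^{2}$)
$m{\left(j,S \right)} = 16 S^{4}$ ($m{\left(j,S \right)} = \left(- 4 S^{2}\right)^{2} = 16 S^{4}$)
$\frac{1}{m{\left(n{\left(-9 \right)},w{\left(0,10 \right)} \right)} - Q{\left(105 \right)}} = \frac{1}{16 \left(3 \cdot 0\right)^{4} - 105^{2}} = \frac{1}{16 \cdot 0^{4} - 11025} = \frac{1}{16 \cdot 0 - 11025} = \frac{1}{0 - 11025} = \frac{1}{-11025} = - \frac{1}{11025}$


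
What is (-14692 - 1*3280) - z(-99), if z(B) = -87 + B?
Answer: -17786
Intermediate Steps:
(-14692 - 1*3280) - z(-99) = (-14692 - 1*3280) - (-87 - 99) = (-14692 - 3280) - 1*(-186) = -17972 + 186 = -17786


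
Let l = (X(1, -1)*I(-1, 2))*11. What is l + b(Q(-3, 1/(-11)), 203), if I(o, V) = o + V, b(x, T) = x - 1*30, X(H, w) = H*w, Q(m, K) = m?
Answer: -44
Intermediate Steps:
b(x, T) = -30 + x (b(x, T) = x - 30 = -30 + x)
I(o, V) = V + o
l = -11 (l = ((1*(-1))*(2 - 1))*11 = -1*1*11 = -1*11 = -11)
l + b(Q(-3, 1/(-11)), 203) = -11 + (-30 - 3) = -11 - 33 = -44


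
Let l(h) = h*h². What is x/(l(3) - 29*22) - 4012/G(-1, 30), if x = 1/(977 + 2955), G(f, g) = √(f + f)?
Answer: -1/2402452 + 2006*I*√2 ≈ -4.1624e-7 + 2836.9*I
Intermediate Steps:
l(h) = h³
G(f, g) = √2*√f (G(f, g) = √(2*f) = √2*√f)
x = 1/3932 ≈ 0.00025432
x/(l(3) - 29*22) - 4012/G(-1, 30) = 1/(3932*(3³ - 29*22)) - 4012*(-I*√2/2) = 1/(3932*(27 - 638)) - 4012*(-I*√2/2) = (1/3932)/(-611) - 4012*(-I*√2/2) = (1/3932)*(-1/611) - (-2006)*I*√2 = -1/2402452 + 2006*I*√2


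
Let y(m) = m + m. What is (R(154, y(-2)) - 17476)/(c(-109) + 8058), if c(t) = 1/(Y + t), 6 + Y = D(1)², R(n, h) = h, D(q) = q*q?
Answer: -1992720/918611 ≈ -2.1693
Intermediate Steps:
D(q) = q²
y(m) = 2*m
Y = -5 (Y = -6 + (1²)² = -6 + 1² = -6 + 1 = -5)
c(t) = 1/(-5 + t)
(R(154, y(-2)) - 17476)/(c(-109) + 8058) = (2*(-2) - 17476)/(1/(-5 - 109) + 8058) = (-4 - 17476)/(1/(-114) + 8058) = -17480/(-1/114 + 8058) = -17480/918611/114 = -17480*114/918611 = -1992720/918611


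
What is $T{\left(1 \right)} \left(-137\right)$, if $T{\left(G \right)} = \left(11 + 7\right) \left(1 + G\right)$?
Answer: $-4932$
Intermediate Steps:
$T{\left(G \right)} = 18 + 18 G$ ($T{\left(G \right)} = 18 \left(1 + G\right) = 18 + 18 G$)
$T{\left(1 \right)} \left(-137\right) = \left(18 + 18 \cdot 1\right) \left(-137\right) = \left(18 + 18\right) \left(-137\right) = 36 \left(-137\right) = -4932$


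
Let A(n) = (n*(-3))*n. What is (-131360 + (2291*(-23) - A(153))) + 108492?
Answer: -5334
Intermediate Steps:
A(n) = -3*n² (A(n) = (-3*n)*n = -3*n²)
(-131360 + (2291*(-23) - A(153))) + 108492 = (-131360 + (2291*(-23) - (-3)*153²)) + 108492 = (-131360 + (-52693 - (-3)*23409)) + 108492 = (-131360 + (-52693 - 1*(-70227))) + 108492 = (-131360 + (-52693 + 70227)) + 108492 = (-131360 + 17534) + 108492 = -113826 + 108492 = -5334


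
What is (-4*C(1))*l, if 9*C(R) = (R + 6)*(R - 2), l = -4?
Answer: -112/9 ≈ -12.444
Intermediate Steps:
C(R) = (-2 + R)*(6 + R)/9 (C(R) = ((R + 6)*(R - 2))/9 = ((6 + R)*(-2 + R))/9 = ((-2 + R)*(6 + R))/9 = (-2 + R)*(6 + R)/9)
(-4*C(1))*l = -4*(-4/3 + (⅑)*1² + (4/9)*1)*(-4) = -4*(-4/3 + (⅑)*1 + 4/9)*(-4) = -4*(-4/3 + ⅑ + 4/9)*(-4) = -4*(-7/9)*(-4) = (28/9)*(-4) = -112/9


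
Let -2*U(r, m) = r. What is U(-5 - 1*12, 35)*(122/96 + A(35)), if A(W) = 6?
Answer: 5933/96 ≈ 61.802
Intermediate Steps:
U(r, m) = -r/2
U(-5 - 1*12, 35)*(122/96 + A(35)) = (-(-5 - 1*12)/2)*(122/96 + 6) = (-(-5 - 12)/2)*(122*(1/96) + 6) = (-1/2*(-17))*(61/48 + 6) = (17/2)*(349/48) = 5933/96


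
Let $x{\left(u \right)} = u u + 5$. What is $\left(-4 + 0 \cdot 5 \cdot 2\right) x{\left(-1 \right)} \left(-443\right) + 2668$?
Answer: $13300$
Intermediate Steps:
$x{\left(u \right)} = 5 + u^{2}$ ($x{\left(u \right)} = u^{2} + 5 = 5 + u^{2}$)
$\left(-4 + 0 \cdot 5 \cdot 2\right) x{\left(-1 \right)} \left(-443\right) + 2668 = \left(-4 + 0 \cdot 5 \cdot 2\right) \left(5 + \left(-1\right)^{2}\right) \left(-443\right) + 2668 = \left(-4 + 0 \cdot 10\right) \left(5 + 1\right) \left(-443\right) + 2668 = \left(-4 + 0\right) 6 \left(-443\right) + 2668 = \left(-4\right) 6 \left(-443\right) + 2668 = \left(-24\right) \left(-443\right) + 2668 = 10632 + 2668 = 13300$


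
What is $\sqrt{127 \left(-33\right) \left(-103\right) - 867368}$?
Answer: $i \sqrt{435695} \approx 660.07 i$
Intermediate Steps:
$\sqrt{127 \left(-33\right) \left(-103\right) - 867368} = \sqrt{\left(-4191\right) \left(-103\right) - 867368} = \sqrt{431673 - 867368} = \sqrt{-435695} = i \sqrt{435695}$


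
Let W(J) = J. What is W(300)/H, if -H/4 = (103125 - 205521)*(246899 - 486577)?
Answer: -25/8180689496 ≈ -3.0560e-9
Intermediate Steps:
H = -98168273952 (H = -4*(103125 - 205521)*(246899 - 486577) = -(-409584)*(-239678) = -4*24542068488 = -98168273952)
W(300)/H = 300/(-98168273952) = 300*(-1/98168273952) = -25/8180689496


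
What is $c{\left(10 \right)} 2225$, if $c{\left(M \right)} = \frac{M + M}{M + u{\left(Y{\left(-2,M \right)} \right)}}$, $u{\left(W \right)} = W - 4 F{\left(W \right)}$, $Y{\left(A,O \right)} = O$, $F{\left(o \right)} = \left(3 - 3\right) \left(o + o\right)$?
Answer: $2225$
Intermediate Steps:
$F{\left(o \right)} = 0$ ($F{\left(o \right)} = 0 \cdot 2 o = 0$)
$u{\left(W \right)} = W$ ($u{\left(W \right)} = W - 0 = W + 0 = W$)
$c{\left(M \right)} = 1$ ($c{\left(M \right)} = \frac{M + M}{M + M} = \frac{2 M}{2 M} = 2 M \frac{1}{2 M} = 1$)
$c{\left(10 \right)} 2225 = 1 \cdot 2225 = 2225$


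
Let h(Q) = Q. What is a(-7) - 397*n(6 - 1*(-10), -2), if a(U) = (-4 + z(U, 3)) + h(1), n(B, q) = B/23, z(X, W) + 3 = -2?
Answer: -6536/23 ≈ -284.17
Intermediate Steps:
z(X, W) = -5 (z(X, W) = -3 - 2 = -5)
n(B, q) = B/23 (n(B, q) = B*(1/23) = B/23)
a(U) = -8 (a(U) = (-4 - 5) + 1 = -9 + 1 = -8)
a(-7) - 397*n(6 - 1*(-10), -2) = -8 - 397*(6 - 1*(-10))/23 = -8 - 397*(6 + 10)/23 = -8 - 397*16/23 = -8 - 6352/23 = -6536/23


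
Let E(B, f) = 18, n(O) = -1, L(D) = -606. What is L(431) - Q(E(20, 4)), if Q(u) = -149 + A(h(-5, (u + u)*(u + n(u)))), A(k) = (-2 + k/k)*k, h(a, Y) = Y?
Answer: 155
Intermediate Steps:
A(k) = -k (A(k) = (-2 + 1)*k = -k)
Q(u) = -149 - 2*u*(-1 + u) (Q(u) = -149 - (u + u)*(u - 1) = -149 - 2*u*(-1 + u))
L(431) - Q(E(20, 4)) = -606 - (-149 - 2*18*(-1 + 18)) = -606 - (-149 - 2*18*17) = -606 - (-149 - 612) = -606 - 1*(-761) = -606 + 761 = 155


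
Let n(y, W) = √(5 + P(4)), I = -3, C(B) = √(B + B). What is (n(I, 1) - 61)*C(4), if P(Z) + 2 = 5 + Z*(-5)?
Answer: -122*√2 + 4*I*√6 ≈ -172.53 + 9.798*I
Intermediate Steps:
P(Z) = 3 - 5*Z (P(Z) = -2 + (5 + Z*(-5)) = -2 + (5 - 5*Z) = 3 - 5*Z)
C(B) = √2*√B (C(B) = √(2*B) = √2*√B)
n(y, W) = 2*I*√3 (n(y, W) = √(5 + (3 - 5*4)) = √(5 + (3 - 20)) = √(5 - 17) = √(-12) = 2*I*√3)
(n(I, 1) - 61)*C(4) = (2*I*√3 - 61)*(√2*√4) = (-61 + 2*I*√3)*(√2*2) = (-61 + 2*I*√3)*(2*√2) = 2*√2*(-61 + 2*I*√3)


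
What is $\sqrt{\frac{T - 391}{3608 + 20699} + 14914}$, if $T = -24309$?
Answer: $\frac{\sqrt{8811041950686}}{24307} \approx 122.12$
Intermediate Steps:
$\sqrt{\frac{T - 391}{3608 + 20699} + 14914} = \sqrt{\frac{-24309 - 391}{3608 + 20699} + 14914} = \sqrt{- \frac{24700}{24307} + 14914} = \sqrt{\frac{362489898}{24307}} = \frac{\sqrt{8811041950686}}{24307}$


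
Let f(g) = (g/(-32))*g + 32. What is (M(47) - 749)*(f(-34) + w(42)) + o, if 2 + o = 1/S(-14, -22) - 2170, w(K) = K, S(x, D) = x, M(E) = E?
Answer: -805289/28 ≈ -28760.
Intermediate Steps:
f(g) = 32 - g**2/32 (f(g) = (g*(-1/32))*g + 32 = (-g/32)*g + 32 = -g**2/32 + 32 = 32 - g**2/32)
o = -30409/14 (o = -2 + (1/(-14) - 2170) = -2 + (-1/14 - 2170) = -2 - 30381/14 = -30409/14 ≈ -2172.1)
(M(47) - 749)*(f(-34) + w(42)) + o = (47 - 749)*((32 - 1/32*(-34)**2) + 42) - 30409/14 = -702*((32 - 1/32*1156) + 42) - 30409/14 = -702*((32 - 289/8) + 42) - 30409/14 = -702*(-33/8 + 42) - 30409/14 = -702*303/8 - 30409/14 = -106353/4 - 30409/14 = -805289/28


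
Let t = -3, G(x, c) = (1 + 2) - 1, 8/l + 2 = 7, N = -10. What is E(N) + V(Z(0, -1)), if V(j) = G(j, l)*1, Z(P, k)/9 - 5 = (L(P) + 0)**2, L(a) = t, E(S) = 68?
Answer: 70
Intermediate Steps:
l = 8/5 (l = 8/(-2 + 7) = 8/5 ≈ 1.6000)
G(x, c) = 2 (G(x, c) = 3 - 1 = 2)
L(a) = -3
Z(P, k) = 126 (Z(P, k) = 45 + 9*(-3 + 0)**2 = 45 + 9*(-3)**2 = 45 + 9*9 = 45 + 81 = 126)
V(j) = 2 (V(j) = 2*1 = 2)
E(N) + V(Z(0, -1)) = 68 + 2 = 70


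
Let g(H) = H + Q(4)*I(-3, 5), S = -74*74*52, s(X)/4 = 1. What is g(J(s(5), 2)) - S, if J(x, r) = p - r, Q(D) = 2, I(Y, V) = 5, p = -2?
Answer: 284758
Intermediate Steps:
s(X) = 4 (s(X) = 4*1 = 4)
S = -284752 (S = -5476*52 = -284752)
J(x, r) = -2 - r
g(H) = 10 + H (g(H) = H + 2*5 = H + 10 = 10 + H)
g(J(s(5), 2)) - S = (10 + (-2 - 1*2)) - 1*(-284752) = (10 + (-2 - 2)) + 284752 = (10 - 4) + 284752 = 6 + 284752 = 284758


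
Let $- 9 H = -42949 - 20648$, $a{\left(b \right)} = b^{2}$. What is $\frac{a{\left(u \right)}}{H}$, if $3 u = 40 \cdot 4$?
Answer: $\frac{25600}{63597} \approx 0.40253$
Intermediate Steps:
$u = \frac{160}{3}$ ($u = \frac{40 \cdot 4}{3} = \frac{1}{3} \cdot 160 = \frac{160}{3} \approx 53.333$)
$H = \frac{21199}{3}$ ($H = - \frac{-42949 - 20648}{9} = \left(- \frac{1}{9}\right) \left(-63597\right) = \frac{21199}{3} \approx 7066.3$)
$\frac{a{\left(u \right)}}{H} = \frac{\left(\frac{160}{3}\right)^{2}}{\frac{21199}{3}} = \frac{25600}{9} \cdot \frac{3}{21199} = \frac{25600}{63597}$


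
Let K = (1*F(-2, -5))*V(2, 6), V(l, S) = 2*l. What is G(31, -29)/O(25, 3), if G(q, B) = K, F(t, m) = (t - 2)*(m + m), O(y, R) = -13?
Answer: -160/13 ≈ -12.308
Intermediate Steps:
F(t, m) = 2*m*(-2 + t) (F(t, m) = (-2 + t)*(2*m) = 2*m*(-2 + t))
K = 160 (K = (1*(2*(-5)*(-2 - 2)))*(2*2) = (1*(2*(-5)*(-4)))*4 = (1*40)*4 = 40*4 = 160)
G(q, B) = 160
G(31, -29)/O(25, 3) = 160/(-13) = 160*(-1/13) = -160/13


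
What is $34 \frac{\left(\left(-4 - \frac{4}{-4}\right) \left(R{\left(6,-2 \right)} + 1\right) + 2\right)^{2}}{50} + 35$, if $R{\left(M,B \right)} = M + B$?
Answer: $\frac{3748}{25} \approx 149.92$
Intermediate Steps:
$R{\left(M,B \right)} = B + M$
$34 \frac{\left(\left(-4 - \frac{4}{-4}\right) \left(R{\left(6,-2 \right)} + 1\right) + 2\right)^{2}}{50} + 35 = 34 \frac{\left(\left(-4 - \frac{4}{-4}\right) \left(\left(-2 + 6\right) + 1\right) + 2\right)^{2}}{50} + 35 = 34 \left(\left(-4 - -1\right) \left(4 + 1\right) + 2\right)^{2} \cdot \frac{1}{50} + 35 = 34 \left(\left(-4 + 1\right) 5 + 2\right)^{2} \cdot \frac{1}{50} + 35 = 34 \left(\left(-3\right) 5 + 2\right)^{2} \cdot \frac{1}{50} + 35 = 34 \left(-15 + 2\right)^{2} \cdot \frac{1}{50} + 35 = 34 \left(-13\right)^{2} \cdot \frac{1}{50} + 35 = 34 \cdot 169 \cdot \frac{1}{50} + 35 = 34 \cdot \frac{169}{50} + 35 = \frac{2873}{25} + 35 = \frac{3748}{25}$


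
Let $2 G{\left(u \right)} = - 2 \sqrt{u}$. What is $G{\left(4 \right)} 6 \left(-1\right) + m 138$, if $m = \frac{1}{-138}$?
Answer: $11$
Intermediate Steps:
$G{\left(u \right)} = - \sqrt{u}$ ($G{\left(u \right)} = \frac{\left(-2\right) \sqrt{u}}{2} = - \sqrt{u}$)
$m = - \frac{1}{138} \approx -0.0072464$
$G{\left(4 \right)} 6 \left(-1\right) + m 138 = - \sqrt{4} \cdot 6 \left(-1\right) - 1 = \left(-1\right) 2 \cdot 6 \left(-1\right) - 1 = \left(-2\right) 6 \left(-1\right) - 1 = \left(-12\right) \left(-1\right) - 1 = 12 - 1 = 11$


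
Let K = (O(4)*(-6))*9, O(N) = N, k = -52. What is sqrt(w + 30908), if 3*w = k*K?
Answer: 2*sqrt(8663) ≈ 186.15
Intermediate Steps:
K = -216 (K = (4*(-6))*9 = -24*9 = -216)
w = 3744 (w = (-52*(-216))/3 = (1/3)*11232 = 3744)
sqrt(w + 30908) = sqrt(3744 + 30908) = sqrt(34652) = 2*sqrt(8663)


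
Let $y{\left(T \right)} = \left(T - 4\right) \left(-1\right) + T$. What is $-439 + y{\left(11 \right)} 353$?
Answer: $973$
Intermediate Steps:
$y{\left(T \right)} = 4$ ($y{\left(T \right)} = \left(-4 + T\right) \left(-1\right) + T = \left(4 - T\right) + T = 4$)
$-439 + y{\left(11 \right)} 353 = -439 + 4 \cdot 353 = -439 + 1412 = 973$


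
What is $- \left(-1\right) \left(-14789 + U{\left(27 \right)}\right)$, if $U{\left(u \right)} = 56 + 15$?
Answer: $-14718$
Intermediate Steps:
$U{\left(u \right)} = 71$
$- \left(-1\right) \left(-14789 + U{\left(27 \right)}\right) = - \left(-1\right) \left(-14789 + 71\right) = - \left(-1\right) \left(-14718\right) = \left(-1\right) 14718 = -14718$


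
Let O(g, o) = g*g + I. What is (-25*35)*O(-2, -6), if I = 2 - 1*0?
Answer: -5250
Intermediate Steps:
I = 2 (I = 2 + 0 = 2)
O(g, o) = 2 + g**2 (O(g, o) = g*g + 2 = g**2 + 2 = 2 + g**2)
(-25*35)*O(-2, -6) = (-25*35)*(2 + (-2)**2) = -875*(2 + 4) = -875*6 = -5250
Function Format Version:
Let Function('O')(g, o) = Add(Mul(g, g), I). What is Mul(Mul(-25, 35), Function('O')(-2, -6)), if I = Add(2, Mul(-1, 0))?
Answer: -5250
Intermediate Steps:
I = 2 (I = Add(2, 0) = 2)
Function('O')(g, o) = Add(2, Pow(g, 2)) (Function('O')(g, o) = Add(Mul(g, g), 2) = Add(Pow(g, 2), 2) = Add(2, Pow(g, 2)))
Mul(Mul(-25, 35), Function('O')(-2, -6)) = Mul(Mul(-25, 35), Add(2, Pow(-2, 2))) = Mul(-875, Add(2, 4)) = Mul(-875, 6) = -5250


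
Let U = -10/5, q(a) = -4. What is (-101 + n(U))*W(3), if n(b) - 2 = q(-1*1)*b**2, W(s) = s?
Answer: -345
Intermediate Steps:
U = -2 (U = -10*1/5 = -2)
n(b) = 2 - 4*b**2
(-101 + n(U))*W(3) = (-101 + (2 - 4*(-2)**2))*3 = (-101 + (2 - 4*4))*3 = (-101 + (2 - 16))*3 = (-101 - 14)*3 = -115*3 = -345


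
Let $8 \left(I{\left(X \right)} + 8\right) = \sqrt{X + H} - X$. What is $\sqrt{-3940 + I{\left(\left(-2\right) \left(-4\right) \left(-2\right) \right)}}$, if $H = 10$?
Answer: $\frac{\sqrt{-63136 + 2 i \sqrt{6}}}{4} \approx 0.0024371 + 62.817 i$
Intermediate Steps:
$I{\left(X \right)} = -8 - \frac{X}{8} + \frac{\sqrt{10 + X}}{8}$ ($I{\left(X \right)} = -8 + \frac{\sqrt{X + 10} - X}{8} = -8 + \frac{\sqrt{10 + X} - X}{8} = -8 - \left(- \frac{\sqrt{10 + X}}{8} + \frac{X}{8}\right) = -8 - \frac{X}{8} + \frac{\sqrt{10 + X}}{8}$)
$\sqrt{-3940 + I{\left(\left(-2\right) \left(-4\right) \left(-2\right) \right)}} = \sqrt{-3940 - \left(8 - \frac{\sqrt{10 + \left(-2\right) \left(-4\right) \left(-2\right)}}{8} + \frac{1}{8} \left(\left(-2\right) \left(-4\right)\right) \left(-2\right)\right)} = \sqrt{-3940 - \left(8 - \frac{\sqrt{10 + 8 \left(-2\right)}}{8} + \frac{1}{8} \cdot 8 \left(-2\right)\right)} = \sqrt{-3940 - \left(6 - \frac{\sqrt{10 - 16}}{8}\right)} = \sqrt{-3940 + \left(-8 + 2 + \frac{\sqrt{-6}}{8}\right)} = \sqrt{-3940 + \left(-8 + 2 + \frac{i \sqrt{6}}{8}\right)} = \sqrt{-3940 - \left(6 - \frac{i \sqrt{6}}{8}\right)} = \sqrt{-3946 + \frac{i \sqrt{6}}{8}}$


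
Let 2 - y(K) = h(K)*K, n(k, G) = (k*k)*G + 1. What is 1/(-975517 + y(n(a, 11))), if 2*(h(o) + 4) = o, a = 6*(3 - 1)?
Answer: -2/4450575 ≈ -4.4938e-7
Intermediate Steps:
a = 12 (a = 6*2 = 12)
h(o) = -4 + o/2
n(k, G) = 1 + G*k**2 (n(k, G) = k**2*G + 1 = G*k**2 + 1 = 1 + G*k**2)
y(K) = 2 - K*(-4 + K/2) (y(K) = 2 - (-4 + K/2)*K = 2 - K*(-4 + K/2))
1/(-975517 + y(n(a, 11))) = 1/(-975517 + (2 - (1 + 11*12**2)*(-8 + (1 + 11*12**2))/2)) = 1/(-975517 + (2 - (1 + 11*144)*(-8 + (1 + 11*144))/2)) = 1/(-975517 + (2 - (1 + 1584)*(-8 + (1 + 1584))/2)) = 1/(-975517 + (2 - 1/2*1585*(-8 + 1585))) = 1/(-975517 + (2 - 1/2*1585*1577)) = 1/(-975517 + (2 - 2499545/2)) = 1/(-975517 - 2499541/2) = 1/(-4450575/2) = -2/4450575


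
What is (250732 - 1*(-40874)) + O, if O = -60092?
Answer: 231514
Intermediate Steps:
(250732 - 1*(-40874)) + O = (250732 - 1*(-40874)) - 60092 = (250732 + 40874) - 60092 = 291606 - 60092 = 231514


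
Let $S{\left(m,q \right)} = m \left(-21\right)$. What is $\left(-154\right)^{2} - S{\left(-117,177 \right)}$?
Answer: $21259$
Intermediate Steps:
$S{\left(m,q \right)} = - 21 m$
$\left(-154\right)^{2} - S{\left(-117,177 \right)} = \left(-154\right)^{2} - \left(-21\right) \left(-117\right) = 23716 - 2457 = 21259$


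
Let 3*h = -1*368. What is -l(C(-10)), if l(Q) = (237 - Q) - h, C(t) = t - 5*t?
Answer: -959/3 ≈ -319.67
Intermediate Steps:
h = -368/3 (h = (-1*368)/3 = (⅓)*(-368) = -368/3 ≈ -122.67)
C(t) = -4*t
l(Q) = 1079/3 - Q (l(Q) = (237 - Q) - 1*(-368/3) = (237 - Q) + 368/3 = 1079/3 - Q)
-l(C(-10)) = -(1079/3 - (-4)*(-10)) = -(1079/3 - 1*40) = -(1079/3 - 40) = -1*959/3 = -959/3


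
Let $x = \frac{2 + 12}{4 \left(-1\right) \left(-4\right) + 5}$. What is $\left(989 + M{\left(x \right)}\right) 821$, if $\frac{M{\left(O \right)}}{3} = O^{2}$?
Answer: $\frac{2439191}{3} \approx 8.1306 \cdot 10^{5}$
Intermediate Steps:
$x = \frac{2}{3}$ ($x = \frac{14}{\left(-4\right) \left(-4\right) + 5} = \frac{14}{16 + 5} = \frac{14}{21} = 14 \cdot \frac{1}{21} = \frac{2}{3} \approx 0.66667$)
$M{\left(O \right)} = 3 O^{2}$
$\left(989 + M{\left(x \right)}\right) 821 = \left(989 + 3 \left(\frac{2}{3}\right)^{2}\right) 821 = \left(989 + 3 \cdot \frac{4}{9}\right) 821 = \left(989 + \frac{4}{3}\right) 821 = \frac{2971}{3} \cdot 821 = \frac{2439191}{3}$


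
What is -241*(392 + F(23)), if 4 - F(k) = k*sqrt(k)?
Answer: -95436 + 5543*sqrt(23) ≈ -68853.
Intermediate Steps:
F(k) = 4 - k**(3/2) (F(k) = 4 - k*sqrt(k) = 4 - k**(3/2))
-241*(392 + F(23)) = -241*(392 + (4 - 23**(3/2))) = -241*(392 + (4 - 23*sqrt(23))) = -241*(396 - 23*sqrt(23)) = -95436 + 5543*sqrt(23)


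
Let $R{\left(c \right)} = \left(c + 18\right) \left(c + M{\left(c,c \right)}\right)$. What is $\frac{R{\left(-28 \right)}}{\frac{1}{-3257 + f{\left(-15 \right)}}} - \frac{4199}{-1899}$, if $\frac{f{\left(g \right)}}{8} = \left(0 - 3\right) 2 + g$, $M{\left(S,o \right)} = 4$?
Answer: $- \frac{1560973801}{1899} \approx -8.22 \cdot 10^{5}$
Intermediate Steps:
$f{\left(g \right)} = -48 + 8 g$ ($f{\left(g \right)} = 8 \left(\left(0 - 3\right) 2 + g\right) = 8 \left(\left(-3\right) 2 + g\right) = 8 \left(-6 + g\right) = -48 + 8 g$)
$R{\left(c \right)} = \left(4 + c\right) \left(18 + c\right)$ ($R{\left(c \right)} = \left(c + 18\right) \left(c + 4\right) = \left(18 + c\right) \left(4 + c\right) = \left(4 + c\right) \left(18 + c\right)$)
$\frac{R{\left(-28 \right)}}{\frac{1}{-3257 + f{\left(-15 \right)}}} - \frac{4199}{-1899} = \frac{72 + \left(-28\right)^{2} + 22 \left(-28\right)}{\frac{1}{-3257 + \left(-48 + 8 \left(-15\right)\right)}} - \frac{4199}{-1899} = \frac{72 + 784 - 616}{\frac{1}{-3257 - 168}} - - \frac{4199}{1899} = \frac{240}{\frac{1}{-3257 - 168}} + \frac{4199}{1899} = \frac{240}{\frac{1}{-3425}} + \frac{4199}{1899} = \frac{240}{- \frac{1}{3425}} + \frac{4199}{1899} = 240 \left(-3425\right) + \frac{4199}{1899} = -822000 + \frac{4199}{1899} = - \frac{1560973801}{1899}$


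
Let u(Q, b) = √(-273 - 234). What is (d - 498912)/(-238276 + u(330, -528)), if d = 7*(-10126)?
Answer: 135768235144/56775452683 + 7407322*I*√3/56775452683 ≈ 2.3913 + 0.00022598*I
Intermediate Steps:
u(Q, b) = 13*I*√3 (u(Q, b) = √(-507) = 13*I*√3)
d = -70882
(d - 498912)/(-238276 + u(330, -528)) = (-70882 - 498912)/(-238276 + 13*I*√3) = -569794/(-238276 + 13*I*√3)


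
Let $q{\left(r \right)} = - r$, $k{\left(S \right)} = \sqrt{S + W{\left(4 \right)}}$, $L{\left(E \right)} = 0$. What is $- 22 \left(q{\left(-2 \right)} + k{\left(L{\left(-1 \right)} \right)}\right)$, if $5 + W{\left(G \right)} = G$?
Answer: $-44 - 22 i \approx -44.0 - 22.0 i$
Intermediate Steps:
$W{\left(G \right)} = -5 + G$
$k{\left(S \right)} = \sqrt{-1 + S}$ ($k{\left(S \right)} = \sqrt{S + \left(-5 + 4\right)} = \sqrt{S - 1} = \sqrt{-1 + S}$)
$- 22 \left(q{\left(-2 \right)} + k{\left(L{\left(-1 \right)} \right)}\right) = - 22 \left(\left(-1\right) \left(-2\right) + \sqrt{-1 + 0}\right) = - 22 \left(2 + \sqrt{-1}\right) = - 22 \left(2 + i\right) = -44 - 22 i$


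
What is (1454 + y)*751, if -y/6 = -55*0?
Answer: 1091954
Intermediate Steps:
y = 0 (y = -(-330)*0 = -6*0 = 0)
(1454 + y)*751 = (1454 + 0)*751 = 1454*751 = 1091954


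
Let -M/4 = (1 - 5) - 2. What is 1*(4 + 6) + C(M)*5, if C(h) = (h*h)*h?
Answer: 69130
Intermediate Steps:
M = 24 (M = -4*((1 - 5) - 2) = -4*(-4 - 2) = -4*(-6) = 24)
C(h) = h**3 (C(h) = h**2*h = h**3)
1*(4 + 6) + C(M)*5 = 1*(4 + 6) + 24**3*5 = 1*10 + 13824*5 = 10 + 69120 = 69130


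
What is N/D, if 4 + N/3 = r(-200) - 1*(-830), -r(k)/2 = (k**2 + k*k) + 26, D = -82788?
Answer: 79613/13798 ≈ 5.7699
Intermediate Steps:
r(k) = -52 - 4*k**2 (r(k) = -2*((k**2 + k*k) + 26) = -2*((k**2 + k**2) + 26) = -2*(2*k**2 + 26) = -2*(26 + 2*k**2) = -52 - 4*k**2)
N = -477678 (N = -12 + 3*((-52 - 4*(-200)**2) - 1*(-830)) = -12 + 3*((-52 - 4*40000) + 830) = -12 + 3*((-52 - 160000) + 830) = -12 + 3*(-160052 + 830) = -12 + 3*(-159222) = -12 - 477666 = -477678)
N/D = -477678/(-82788) = -477678*(-1/82788) = 79613/13798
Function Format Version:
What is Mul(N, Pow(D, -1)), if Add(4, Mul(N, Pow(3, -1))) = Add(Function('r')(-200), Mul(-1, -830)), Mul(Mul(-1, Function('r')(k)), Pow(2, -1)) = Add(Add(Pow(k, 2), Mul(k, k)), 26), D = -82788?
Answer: Rational(79613, 13798) ≈ 5.7699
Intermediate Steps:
Function('r')(k) = Add(-52, Mul(-4, Pow(k, 2))) (Function('r')(k) = Mul(-2, Add(Add(Pow(k, 2), Mul(k, k)), 26)) = Mul(-2, Add(Add(Pow(k, 2), Pow(k, 2)), 26)) = Mul(-2, Add(Mul(2, Pow(k, 2)), 26)) = Mul(-2, Add(26, Mul(2, Pow(k, 2)))) = Add(-52, Mul(-4, Pow(k, 2))))
N = -477678 (N = Add(-12, Mul(3, Add(Add(-52, Mul(-4, Pow(-200, 2))), Mul(-1, -830)))) = Add(-12, Mul(3, Add(Add(-52, Mul(-4, 40000)), 830))) = Add(-12, Mul(3, Add(Add(-52, -160000), 830))) = Add(-12, Mul(3, Add(-160052, 830))) = Add(-12, Mul(3, -159222)) = Add(-12, -477666) = -477678)
Mul(N, Pow(D, -1)) = Mul(-477678, Pow(-82788, -1)) = Mul(-477678, Rational(-1, 82788)) = Rational(79613, 13798)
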